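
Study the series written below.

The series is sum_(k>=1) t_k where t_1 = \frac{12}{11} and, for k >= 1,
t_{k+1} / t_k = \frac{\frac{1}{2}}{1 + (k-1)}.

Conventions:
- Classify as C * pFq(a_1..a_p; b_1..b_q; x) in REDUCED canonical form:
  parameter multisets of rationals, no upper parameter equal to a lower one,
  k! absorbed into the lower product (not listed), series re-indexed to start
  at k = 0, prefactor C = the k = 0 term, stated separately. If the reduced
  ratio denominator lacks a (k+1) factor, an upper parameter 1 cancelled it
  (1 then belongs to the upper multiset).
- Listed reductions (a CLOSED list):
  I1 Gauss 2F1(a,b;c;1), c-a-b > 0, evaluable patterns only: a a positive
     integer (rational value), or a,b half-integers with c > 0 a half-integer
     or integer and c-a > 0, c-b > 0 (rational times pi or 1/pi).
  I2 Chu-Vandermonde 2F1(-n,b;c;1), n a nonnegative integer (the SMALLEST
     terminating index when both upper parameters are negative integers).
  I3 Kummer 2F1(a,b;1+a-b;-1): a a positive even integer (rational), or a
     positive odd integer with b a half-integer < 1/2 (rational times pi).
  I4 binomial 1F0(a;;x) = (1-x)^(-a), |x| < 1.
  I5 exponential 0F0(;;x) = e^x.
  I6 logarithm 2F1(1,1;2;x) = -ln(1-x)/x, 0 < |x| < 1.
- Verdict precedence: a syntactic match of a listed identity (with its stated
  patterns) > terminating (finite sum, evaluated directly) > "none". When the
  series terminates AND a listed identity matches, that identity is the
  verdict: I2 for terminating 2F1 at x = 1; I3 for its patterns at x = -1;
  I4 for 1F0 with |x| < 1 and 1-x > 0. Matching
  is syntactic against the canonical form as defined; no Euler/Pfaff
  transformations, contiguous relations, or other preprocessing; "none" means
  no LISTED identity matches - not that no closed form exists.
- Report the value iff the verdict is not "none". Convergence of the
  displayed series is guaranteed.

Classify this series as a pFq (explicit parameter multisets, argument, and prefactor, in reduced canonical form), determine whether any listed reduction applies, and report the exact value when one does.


Canonical form: C = \frac{12}{11} times 0F0 with upper {-}, lower {-}, x = \frac{1}{2}. Verdict: the exponential series (I5) applies (the 0F0 exponential series at x = \frac{1}{2}). Hence: \frac{12}{11} \cdot e^{\frac{1}{2}}.

The tell: from the first term \frac{12}{11}: the expanded ratio factors over Q; prefactor 12/11, roots give parameters.
Term ratio: r(k) = \frac{1}{2} * 1 / [(k+1)] - poly over poly, x = \frac{1}{2} from leading terms; C = \frac{12}{11} at k = 0.


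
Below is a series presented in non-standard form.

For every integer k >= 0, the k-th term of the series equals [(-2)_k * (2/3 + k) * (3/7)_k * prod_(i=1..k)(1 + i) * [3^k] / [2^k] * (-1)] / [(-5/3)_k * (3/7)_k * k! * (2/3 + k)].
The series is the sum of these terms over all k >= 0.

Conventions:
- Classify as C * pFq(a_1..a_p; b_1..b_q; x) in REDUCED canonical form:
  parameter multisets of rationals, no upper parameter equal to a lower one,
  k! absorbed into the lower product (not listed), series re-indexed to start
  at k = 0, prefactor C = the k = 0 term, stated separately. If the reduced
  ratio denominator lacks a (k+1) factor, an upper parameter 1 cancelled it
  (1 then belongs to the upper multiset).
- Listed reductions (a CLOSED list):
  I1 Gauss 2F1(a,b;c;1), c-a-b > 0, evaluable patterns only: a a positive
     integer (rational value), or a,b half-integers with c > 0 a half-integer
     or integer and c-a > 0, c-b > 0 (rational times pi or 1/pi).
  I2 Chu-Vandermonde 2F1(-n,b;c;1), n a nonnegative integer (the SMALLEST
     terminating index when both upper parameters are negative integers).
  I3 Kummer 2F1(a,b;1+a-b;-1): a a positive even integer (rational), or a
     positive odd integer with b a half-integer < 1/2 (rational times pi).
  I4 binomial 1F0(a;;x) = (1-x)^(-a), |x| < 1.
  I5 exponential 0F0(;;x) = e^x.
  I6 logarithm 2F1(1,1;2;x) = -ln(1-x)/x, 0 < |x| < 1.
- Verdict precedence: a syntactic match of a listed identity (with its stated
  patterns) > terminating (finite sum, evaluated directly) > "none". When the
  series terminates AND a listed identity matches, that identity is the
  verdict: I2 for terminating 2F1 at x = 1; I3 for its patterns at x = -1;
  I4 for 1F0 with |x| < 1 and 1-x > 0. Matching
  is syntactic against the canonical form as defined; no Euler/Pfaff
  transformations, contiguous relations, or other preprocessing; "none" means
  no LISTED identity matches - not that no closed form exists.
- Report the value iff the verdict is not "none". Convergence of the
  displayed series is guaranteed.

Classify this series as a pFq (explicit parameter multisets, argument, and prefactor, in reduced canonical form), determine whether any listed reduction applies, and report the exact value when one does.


x = 3/2 here; the reduced form reads 2F1, upper {-2, 2}, lower {-5/3}, C = -1. Verdict: terminating (-2 upstairs). 3 nonzero terms in all; added directly. Hence: -67/4.

The tell: t_0 = -1 here, and the factor k + 2/3 cancels (top and bottom), leaving C = -1.
Step ratio: r(k) = (3/2) * (k-2) (k+2) / [(k-5/3) (k+1)] - rational; roots negated = parameters, x = (3/2), C = -1.


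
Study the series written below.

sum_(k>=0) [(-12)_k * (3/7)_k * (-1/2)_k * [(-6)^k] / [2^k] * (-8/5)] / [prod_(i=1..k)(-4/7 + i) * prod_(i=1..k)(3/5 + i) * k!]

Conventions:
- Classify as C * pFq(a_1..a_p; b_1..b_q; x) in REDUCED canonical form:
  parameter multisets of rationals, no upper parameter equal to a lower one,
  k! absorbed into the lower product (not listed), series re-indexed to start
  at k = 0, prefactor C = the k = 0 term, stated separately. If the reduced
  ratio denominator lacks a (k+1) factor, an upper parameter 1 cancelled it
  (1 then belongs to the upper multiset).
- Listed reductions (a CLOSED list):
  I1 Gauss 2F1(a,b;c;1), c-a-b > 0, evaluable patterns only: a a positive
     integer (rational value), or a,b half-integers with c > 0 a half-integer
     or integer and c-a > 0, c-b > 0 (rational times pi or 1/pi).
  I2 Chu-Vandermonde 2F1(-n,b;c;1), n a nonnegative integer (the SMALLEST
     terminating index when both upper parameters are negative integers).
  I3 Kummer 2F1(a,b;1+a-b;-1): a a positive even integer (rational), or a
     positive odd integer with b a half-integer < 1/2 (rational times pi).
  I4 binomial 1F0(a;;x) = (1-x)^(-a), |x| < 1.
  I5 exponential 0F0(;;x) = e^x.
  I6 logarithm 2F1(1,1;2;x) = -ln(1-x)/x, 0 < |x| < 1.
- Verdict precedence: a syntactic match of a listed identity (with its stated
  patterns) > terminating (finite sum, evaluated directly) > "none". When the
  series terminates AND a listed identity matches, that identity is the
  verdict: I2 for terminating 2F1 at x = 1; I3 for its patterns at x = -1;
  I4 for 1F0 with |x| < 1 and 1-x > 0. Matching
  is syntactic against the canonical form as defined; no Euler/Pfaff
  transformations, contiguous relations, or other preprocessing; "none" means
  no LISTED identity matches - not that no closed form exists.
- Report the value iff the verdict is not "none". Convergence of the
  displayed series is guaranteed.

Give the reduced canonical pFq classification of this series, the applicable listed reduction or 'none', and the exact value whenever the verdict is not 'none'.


The series (x = -3) is 2F1: upper {-12, -1/2}, lower {8/5}, prefactor -8/5. Verdict: terminating. With -12 upstairs the series is a 13-term polynomial sum; evaluated term by term. Exact value: 10102637999470628561/135759124234240.

Key observation: x = (-3) and the two k-th powers (C = -8/5) combine into one argument.
Term ratio: r(k) = (-3) * (k-12) (k-1/2) / [(k+8/5) (k+1)] - rational in k. x = (-3); t_0 = -8/5; negate the roots.


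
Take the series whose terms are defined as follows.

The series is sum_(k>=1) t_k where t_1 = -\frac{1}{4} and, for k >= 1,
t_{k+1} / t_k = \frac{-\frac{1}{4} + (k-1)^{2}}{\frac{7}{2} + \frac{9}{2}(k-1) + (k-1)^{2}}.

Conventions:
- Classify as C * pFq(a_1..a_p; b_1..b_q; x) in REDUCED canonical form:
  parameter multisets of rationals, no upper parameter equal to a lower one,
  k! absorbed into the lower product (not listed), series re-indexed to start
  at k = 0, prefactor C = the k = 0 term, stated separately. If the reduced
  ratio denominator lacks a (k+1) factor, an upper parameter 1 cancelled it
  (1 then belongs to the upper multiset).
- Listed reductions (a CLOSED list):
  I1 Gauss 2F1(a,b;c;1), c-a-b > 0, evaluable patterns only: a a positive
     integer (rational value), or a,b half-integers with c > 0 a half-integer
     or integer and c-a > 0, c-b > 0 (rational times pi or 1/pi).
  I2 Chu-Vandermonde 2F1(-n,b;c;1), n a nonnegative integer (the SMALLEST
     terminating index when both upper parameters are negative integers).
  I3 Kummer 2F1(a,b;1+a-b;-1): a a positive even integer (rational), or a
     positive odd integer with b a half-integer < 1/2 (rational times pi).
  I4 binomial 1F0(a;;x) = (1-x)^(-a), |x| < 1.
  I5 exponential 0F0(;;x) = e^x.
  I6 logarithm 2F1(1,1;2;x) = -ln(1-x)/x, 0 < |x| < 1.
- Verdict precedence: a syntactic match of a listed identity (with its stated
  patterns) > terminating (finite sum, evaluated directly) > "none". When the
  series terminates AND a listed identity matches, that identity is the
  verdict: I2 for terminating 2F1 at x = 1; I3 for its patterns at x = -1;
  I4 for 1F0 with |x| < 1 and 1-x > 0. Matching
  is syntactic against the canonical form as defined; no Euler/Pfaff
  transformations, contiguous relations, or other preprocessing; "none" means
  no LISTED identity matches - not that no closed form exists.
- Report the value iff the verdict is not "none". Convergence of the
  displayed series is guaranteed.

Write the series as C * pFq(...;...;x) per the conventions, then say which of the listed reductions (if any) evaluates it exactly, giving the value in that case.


The series (x = 1) is 2F1: upper {-\frac{1}{2}, \frac{1}{2}}, lower {\frac{7}{2}}, prefactor -\frac{1}{4}. Verdict at x = 1: Gauss (I1, half-integer pattern) matches (x = 1; upper {-\frac{1}{2}, \frac{1}{2}} half-integers, c = \frac{7}{2} in the evaluable pattern). Hence: \left(-\frac{75}{1024}\right) \cdot \pi.

Structural cue: t_0 = -\frac{1}{4} here, and factor the ratio over Q (prefactor -1/4): negated roots = parameters.
Adjacent-term ratio: r(k) = 1 * (k-\frac{1}{2}) (k+\frac{1}{2}) / [(k+\frac{7}{2}) (k+1)] - rational; roots negated = parameters, x = 1, C = -\frac{1}{4}.


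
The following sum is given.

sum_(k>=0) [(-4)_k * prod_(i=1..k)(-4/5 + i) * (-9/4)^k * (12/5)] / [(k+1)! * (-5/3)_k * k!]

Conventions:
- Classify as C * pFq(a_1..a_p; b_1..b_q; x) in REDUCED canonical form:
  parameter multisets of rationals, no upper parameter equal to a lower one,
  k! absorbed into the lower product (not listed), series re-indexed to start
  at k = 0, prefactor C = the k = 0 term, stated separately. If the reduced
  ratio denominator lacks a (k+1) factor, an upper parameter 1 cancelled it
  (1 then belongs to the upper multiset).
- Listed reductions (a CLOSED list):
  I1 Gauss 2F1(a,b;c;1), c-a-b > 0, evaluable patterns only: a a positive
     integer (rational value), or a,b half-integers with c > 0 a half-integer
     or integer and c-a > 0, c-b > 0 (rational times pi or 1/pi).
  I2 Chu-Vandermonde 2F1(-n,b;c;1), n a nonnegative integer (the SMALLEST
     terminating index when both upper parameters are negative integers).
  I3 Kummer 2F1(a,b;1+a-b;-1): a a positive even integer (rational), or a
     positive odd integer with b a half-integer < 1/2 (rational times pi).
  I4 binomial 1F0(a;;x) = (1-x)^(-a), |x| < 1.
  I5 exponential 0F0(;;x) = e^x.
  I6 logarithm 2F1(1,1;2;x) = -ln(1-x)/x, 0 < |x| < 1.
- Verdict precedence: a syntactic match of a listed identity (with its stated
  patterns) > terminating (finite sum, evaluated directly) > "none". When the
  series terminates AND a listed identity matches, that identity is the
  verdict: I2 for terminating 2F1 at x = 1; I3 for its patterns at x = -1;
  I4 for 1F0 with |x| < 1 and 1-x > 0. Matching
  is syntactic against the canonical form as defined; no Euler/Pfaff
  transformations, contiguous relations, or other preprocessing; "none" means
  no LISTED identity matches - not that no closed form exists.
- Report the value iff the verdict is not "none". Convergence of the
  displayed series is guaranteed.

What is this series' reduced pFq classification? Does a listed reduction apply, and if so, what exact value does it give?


This is 12/5 * 2F2(-4, 1/5; -5/3, 2; -9/4) in reduced canonical form. Verdict: terminating. (-4)_k vanishes past k = 4, leaving a 5-term sum, computed directly. Hence: 119775453/10000000.

The tell: t_0 being 12/5, the denominator's factorial ratio (C = 12/5) is a lower Pochhammer.
Adjacent-term ratio: r(k) = (-9/4) * (k-4) (k+1/5) / [(k-5/3) (k+2) (k+1)] ; factor over Q: parameters, x = (-9/4), and C = 12/5.


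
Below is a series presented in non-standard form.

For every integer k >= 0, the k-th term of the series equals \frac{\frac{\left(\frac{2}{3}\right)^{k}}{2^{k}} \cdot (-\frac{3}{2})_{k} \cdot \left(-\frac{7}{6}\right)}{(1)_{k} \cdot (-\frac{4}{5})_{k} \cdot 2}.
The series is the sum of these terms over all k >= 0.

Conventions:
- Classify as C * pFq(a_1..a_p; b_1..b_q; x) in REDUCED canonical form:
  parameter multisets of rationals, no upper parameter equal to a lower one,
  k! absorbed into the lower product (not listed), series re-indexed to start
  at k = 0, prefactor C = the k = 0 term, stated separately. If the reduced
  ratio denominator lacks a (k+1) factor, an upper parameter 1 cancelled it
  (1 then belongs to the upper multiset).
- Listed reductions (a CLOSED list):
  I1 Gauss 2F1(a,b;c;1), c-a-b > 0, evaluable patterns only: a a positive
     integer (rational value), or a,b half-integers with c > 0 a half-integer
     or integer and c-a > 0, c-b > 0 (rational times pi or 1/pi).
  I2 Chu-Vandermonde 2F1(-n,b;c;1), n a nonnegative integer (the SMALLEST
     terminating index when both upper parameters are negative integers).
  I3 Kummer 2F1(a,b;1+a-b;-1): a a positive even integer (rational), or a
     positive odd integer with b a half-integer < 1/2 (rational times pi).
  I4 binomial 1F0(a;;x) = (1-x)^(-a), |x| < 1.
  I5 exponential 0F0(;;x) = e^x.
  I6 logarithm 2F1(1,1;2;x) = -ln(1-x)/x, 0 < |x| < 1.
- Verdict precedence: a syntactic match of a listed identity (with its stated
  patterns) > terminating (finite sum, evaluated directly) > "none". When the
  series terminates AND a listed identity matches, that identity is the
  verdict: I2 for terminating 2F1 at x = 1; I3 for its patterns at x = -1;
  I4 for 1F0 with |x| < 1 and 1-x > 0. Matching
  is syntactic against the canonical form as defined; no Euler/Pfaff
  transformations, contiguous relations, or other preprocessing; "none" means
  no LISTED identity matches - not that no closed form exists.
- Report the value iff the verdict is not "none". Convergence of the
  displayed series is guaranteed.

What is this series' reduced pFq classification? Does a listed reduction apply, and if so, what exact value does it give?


First insight: from the first term -\frac{7}{12}: the two k-th powers (prefactor -7/12) combine into one argument.
Term ratio: r(k) = \frac{1}{3} * (k-\frac{3}{2}) / [(k-\frac{4}{5}) (k+1)] - rational; roots negated = parameters, x = \frac{1}{3}, C = -\frac{7}{12}.

Prefactor -\frac{7}{12}, argument \frac{1}{3}: 1F1 with upper {-\frac{3}{2}} over lower {-\frac{4}{5}}. Verdict: none. A 1F1 with upper {-\frac{3}{2}} fits none of I1-I6 at x = \frac{1}{3}; the sum runs forever.


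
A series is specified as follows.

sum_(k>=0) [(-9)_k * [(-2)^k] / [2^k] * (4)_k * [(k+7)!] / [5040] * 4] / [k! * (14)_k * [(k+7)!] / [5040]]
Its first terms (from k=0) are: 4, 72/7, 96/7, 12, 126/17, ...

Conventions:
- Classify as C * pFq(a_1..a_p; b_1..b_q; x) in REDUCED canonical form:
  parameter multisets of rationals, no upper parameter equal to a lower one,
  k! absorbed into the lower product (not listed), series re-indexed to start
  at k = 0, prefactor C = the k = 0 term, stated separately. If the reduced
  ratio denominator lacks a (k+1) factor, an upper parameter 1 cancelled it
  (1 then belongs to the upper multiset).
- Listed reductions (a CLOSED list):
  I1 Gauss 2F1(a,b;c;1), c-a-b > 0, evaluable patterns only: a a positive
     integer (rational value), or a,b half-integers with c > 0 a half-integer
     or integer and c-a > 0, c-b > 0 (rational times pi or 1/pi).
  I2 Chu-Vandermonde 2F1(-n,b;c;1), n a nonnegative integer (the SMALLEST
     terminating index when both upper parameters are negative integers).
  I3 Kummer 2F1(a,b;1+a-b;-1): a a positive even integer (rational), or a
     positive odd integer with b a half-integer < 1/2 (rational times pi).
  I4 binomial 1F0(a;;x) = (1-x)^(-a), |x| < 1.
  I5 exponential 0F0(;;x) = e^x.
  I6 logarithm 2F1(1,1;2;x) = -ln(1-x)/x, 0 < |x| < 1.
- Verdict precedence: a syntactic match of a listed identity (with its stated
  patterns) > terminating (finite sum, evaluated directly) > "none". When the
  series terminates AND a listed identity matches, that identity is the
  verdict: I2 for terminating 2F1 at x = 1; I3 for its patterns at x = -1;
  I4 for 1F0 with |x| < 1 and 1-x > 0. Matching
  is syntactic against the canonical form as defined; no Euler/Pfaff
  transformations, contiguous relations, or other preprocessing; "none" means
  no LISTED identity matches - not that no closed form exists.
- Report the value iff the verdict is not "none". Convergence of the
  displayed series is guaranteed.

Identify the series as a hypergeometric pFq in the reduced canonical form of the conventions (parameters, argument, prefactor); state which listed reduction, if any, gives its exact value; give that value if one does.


x = -1 here; the reduced form reads 2F1, upper {-9, 4}, lower {14}, C = 4. Verdict: the Kummer evaluation I3 fires (x = -1; c = 14 equals 1+a-b for upper {-9, 4}: listed pattern). Value: 52.

Key observation: x = (-1) and the two k-th powers (C = 4) combine into one argument.
Ratio: r(k) = (-1) * (k-9) (k+4) / [(k+14) (k+1)] ; factor over Q: parameters, x = (-1), and C = 4.


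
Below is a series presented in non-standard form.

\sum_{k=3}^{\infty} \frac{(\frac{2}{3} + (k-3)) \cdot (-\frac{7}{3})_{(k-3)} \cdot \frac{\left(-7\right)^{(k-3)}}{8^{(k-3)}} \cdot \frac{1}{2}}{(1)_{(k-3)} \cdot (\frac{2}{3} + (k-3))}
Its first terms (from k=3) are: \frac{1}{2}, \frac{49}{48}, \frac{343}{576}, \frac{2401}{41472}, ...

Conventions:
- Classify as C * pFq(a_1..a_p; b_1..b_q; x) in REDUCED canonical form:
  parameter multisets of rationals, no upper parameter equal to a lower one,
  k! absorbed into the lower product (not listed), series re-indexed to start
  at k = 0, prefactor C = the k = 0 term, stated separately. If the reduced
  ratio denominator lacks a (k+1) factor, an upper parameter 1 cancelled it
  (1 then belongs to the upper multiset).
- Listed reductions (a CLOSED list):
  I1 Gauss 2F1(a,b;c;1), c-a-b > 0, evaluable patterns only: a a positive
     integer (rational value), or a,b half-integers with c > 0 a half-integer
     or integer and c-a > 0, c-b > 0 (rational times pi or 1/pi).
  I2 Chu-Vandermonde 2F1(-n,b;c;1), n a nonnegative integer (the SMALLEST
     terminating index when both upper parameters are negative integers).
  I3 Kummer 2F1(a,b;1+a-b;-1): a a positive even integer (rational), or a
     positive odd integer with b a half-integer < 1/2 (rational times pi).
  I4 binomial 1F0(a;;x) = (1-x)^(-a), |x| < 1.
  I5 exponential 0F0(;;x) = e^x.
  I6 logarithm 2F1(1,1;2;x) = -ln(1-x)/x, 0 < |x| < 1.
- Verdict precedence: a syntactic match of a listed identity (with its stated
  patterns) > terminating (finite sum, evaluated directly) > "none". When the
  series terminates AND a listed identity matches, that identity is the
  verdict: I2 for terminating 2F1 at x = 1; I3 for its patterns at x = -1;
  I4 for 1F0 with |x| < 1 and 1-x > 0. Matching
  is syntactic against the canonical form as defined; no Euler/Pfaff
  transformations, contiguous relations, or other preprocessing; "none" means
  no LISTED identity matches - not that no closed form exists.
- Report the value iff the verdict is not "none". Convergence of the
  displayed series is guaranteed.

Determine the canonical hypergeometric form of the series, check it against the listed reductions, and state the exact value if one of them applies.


This is \frac{1}{2} * 1F0(-\frac{7}{3}; -; -\frac{7}{8}) in reduced canonical form. Verdict: the binomial series (I4) fires (the 1F0 binomial series: exponent 7/3, x = -\frac{7}{8}). Hence: \frac{1}{2} \cdot \left(\frac{15}{8}\right)^{\frac{7}{3}}.

Structural cue: x = -\frac{7}{8} and the two geometric factors (C = 1/2) combine into one argument.
Term ratio: r(k) = -\frac{7}{8} * (k-\frac{7}{3}) / [(k+1)] - poly over poly, x = -\frac{7}{8} from leading terms; C = \frac{1}{2} at k = 0.


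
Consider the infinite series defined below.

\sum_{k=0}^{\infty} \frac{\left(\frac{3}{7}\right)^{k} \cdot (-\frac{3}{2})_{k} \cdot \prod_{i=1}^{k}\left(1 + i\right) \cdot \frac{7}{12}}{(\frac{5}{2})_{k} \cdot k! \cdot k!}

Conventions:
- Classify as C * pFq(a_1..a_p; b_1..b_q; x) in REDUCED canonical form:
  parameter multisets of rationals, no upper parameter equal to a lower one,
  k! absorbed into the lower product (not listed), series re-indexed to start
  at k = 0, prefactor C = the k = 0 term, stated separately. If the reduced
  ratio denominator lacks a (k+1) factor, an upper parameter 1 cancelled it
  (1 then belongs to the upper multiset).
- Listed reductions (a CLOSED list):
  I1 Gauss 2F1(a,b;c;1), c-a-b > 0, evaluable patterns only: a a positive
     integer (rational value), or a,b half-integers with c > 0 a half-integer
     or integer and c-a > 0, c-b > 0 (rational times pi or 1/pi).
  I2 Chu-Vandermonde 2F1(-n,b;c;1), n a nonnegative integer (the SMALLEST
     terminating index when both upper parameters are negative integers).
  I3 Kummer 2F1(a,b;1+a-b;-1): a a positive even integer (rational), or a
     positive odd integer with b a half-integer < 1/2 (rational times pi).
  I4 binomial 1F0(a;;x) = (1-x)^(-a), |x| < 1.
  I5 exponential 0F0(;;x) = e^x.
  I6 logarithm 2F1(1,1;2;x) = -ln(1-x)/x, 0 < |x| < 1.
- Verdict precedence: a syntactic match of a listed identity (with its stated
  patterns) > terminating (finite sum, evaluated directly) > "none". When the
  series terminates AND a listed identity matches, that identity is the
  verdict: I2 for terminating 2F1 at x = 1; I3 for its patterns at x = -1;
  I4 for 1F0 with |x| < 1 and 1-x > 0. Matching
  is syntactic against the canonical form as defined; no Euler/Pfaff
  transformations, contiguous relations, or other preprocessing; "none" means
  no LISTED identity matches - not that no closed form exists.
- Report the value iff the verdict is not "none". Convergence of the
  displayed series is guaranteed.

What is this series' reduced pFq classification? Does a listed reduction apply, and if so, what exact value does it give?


Prefactor \frac{7}{12}, argument \frac{3}{7}: 2F2 with upper {-\frac{3}{2}, 2} over lower {1, \frac{5}{2}}. Verdict: none (x = \frac{3}{7}): each listed identity misses the multisets {-\frac{3}{2}, 2} ; {1, \frac{5}{2}}.

First insight: from the first term \frac{7}{12}: the denominator's factorial ratio (prefactor 7/12) is a lower Pochhammer.
Consecutive-term ratio: r(k) = \frac{3}{7} * (k-\frac{3}{2}) (k+2) / [(k+1) (k+\frac{5}{2}) (k+1)] ; factor over Q: parameters, x = \frac{3}{7}, and C = \frac{7}{12}.


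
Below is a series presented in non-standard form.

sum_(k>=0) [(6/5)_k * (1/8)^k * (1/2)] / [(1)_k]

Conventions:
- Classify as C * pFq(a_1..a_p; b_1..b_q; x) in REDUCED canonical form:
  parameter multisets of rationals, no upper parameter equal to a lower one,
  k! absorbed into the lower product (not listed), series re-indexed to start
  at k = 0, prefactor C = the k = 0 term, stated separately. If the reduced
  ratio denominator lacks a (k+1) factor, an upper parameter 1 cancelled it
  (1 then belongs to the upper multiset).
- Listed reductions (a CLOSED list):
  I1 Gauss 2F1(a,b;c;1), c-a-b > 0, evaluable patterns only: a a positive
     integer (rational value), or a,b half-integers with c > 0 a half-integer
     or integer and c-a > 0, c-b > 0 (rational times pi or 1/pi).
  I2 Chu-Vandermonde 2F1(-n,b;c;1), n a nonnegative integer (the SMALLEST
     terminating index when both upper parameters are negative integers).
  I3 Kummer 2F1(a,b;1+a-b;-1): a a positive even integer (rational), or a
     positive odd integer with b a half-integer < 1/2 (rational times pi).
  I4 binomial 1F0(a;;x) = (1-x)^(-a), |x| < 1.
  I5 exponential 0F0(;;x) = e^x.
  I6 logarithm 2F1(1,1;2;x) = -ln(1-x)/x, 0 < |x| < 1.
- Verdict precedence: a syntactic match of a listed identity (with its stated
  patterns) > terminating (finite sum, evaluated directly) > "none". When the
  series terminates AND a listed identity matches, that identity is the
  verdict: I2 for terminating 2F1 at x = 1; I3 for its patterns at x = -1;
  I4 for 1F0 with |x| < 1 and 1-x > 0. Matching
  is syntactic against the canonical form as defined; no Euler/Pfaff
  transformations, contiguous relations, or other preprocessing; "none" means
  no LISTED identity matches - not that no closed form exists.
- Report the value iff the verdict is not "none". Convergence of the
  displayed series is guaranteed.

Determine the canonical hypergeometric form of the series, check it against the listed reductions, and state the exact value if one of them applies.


The tell: x = (1/8) and (1)_k (C = 1/2, x = 1/8) is k! itself.
Step ratio: r(k) = (1/8) * (k+6/5) / [(k+1)] - rational in k, leading ratio (1/8); with t_0 = 1/2, classification follows.

Reduced: x = 1/8, 1F0, upper = {6/5}, lower = {-}, C = 1/2. Verdict at x = 1/8: the binomial series (I4) matches (the 1F0 binomial series: exponent -6/5, x = 1/8). Exact value: (1/2) * (7/8)^(-6/5).


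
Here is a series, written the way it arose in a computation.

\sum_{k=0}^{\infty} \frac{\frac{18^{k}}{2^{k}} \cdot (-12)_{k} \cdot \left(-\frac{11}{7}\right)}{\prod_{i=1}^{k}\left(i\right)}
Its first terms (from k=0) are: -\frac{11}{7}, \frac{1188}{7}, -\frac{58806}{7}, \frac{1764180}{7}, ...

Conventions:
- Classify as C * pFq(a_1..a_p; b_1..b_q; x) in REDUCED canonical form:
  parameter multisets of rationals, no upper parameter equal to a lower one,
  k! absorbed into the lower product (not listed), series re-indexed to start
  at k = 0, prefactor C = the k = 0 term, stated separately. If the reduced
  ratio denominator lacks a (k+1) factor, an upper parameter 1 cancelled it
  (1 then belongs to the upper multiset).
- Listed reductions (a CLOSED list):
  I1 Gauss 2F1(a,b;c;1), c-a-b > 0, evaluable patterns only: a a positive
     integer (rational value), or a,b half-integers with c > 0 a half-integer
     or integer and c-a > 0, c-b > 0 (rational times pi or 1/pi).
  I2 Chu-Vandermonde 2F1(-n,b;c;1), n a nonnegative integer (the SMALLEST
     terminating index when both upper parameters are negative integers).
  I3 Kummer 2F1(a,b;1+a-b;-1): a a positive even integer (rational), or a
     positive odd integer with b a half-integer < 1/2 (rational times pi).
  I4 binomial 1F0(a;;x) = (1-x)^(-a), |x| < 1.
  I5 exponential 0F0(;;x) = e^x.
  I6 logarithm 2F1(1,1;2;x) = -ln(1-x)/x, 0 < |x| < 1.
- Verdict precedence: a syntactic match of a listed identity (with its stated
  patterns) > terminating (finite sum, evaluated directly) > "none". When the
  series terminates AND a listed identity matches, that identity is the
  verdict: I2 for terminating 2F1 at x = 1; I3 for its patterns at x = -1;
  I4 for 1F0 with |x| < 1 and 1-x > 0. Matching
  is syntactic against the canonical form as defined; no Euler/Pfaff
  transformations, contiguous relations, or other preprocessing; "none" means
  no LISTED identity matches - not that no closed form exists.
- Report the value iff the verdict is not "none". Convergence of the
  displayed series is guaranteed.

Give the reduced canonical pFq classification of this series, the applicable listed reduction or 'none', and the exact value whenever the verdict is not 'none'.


Canonical form: C = -\frac{11}{7} times 1F0 with upper {-12}, lower {-}, x = 9. Verdict: terminating - upper parameter -12 makes this a finite sum (last index 12), evaluated exactly. Hence: -\frac{755914244096}{7}.

First insight: with t_0 = -\frac{11}{7}, the product of the first k integers (C = -11/7, x = 9) is k!.
Consecutive-term ratio: r(k) = 9 * (k-12) / [(k+1)] - rational; roots negated = parameters, x = 9, C = -\frac{11}{7}.


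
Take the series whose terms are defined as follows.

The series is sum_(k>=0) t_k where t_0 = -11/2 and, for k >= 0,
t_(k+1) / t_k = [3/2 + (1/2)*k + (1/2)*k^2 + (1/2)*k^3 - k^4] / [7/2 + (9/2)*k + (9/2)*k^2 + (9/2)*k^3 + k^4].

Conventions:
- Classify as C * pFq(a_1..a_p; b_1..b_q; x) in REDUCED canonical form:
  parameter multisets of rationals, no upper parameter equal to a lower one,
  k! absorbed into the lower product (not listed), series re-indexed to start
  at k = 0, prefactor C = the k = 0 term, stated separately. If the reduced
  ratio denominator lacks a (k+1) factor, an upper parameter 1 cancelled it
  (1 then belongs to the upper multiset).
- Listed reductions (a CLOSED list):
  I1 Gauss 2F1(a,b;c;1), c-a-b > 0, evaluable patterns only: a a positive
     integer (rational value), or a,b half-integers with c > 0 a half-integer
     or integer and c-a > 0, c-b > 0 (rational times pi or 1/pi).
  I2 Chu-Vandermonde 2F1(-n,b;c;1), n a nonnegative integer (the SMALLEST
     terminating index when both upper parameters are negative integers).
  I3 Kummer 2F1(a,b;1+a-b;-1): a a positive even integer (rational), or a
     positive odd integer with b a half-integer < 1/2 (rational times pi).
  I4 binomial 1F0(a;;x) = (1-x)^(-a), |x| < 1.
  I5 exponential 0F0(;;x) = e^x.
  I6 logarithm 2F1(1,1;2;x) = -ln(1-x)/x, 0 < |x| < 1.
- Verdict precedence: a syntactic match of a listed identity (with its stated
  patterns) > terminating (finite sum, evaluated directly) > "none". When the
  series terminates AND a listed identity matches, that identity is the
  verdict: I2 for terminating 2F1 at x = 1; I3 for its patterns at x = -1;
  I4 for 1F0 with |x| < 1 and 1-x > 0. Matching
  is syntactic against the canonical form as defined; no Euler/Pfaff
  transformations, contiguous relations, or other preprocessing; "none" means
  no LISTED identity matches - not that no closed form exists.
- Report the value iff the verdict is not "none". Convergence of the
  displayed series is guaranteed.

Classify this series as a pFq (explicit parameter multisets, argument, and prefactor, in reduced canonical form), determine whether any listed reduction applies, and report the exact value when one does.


Classification (C = -11/2): 2F1 with upper {-3/2, 1}, lower {7/2}, argument x = -1. Verdict: the Kummer evaluation I3 fires (x = -1; c = 7/2 equals 1+a-b for upper {-3/2, 1}: listed pattern). Exact value: (-165/64) * pi.

Key observation: t_0 being -11/2, roots of the ratio polynomials (C = -11/2, x = -1) are the negated parameters.
Adjacent-term ratio: r(k) = (-1) * (k-3/2) (k+1) / [(k+7/2) (k+1)] - rational; roots negated = parameters, x = (-1), C = -11/2.


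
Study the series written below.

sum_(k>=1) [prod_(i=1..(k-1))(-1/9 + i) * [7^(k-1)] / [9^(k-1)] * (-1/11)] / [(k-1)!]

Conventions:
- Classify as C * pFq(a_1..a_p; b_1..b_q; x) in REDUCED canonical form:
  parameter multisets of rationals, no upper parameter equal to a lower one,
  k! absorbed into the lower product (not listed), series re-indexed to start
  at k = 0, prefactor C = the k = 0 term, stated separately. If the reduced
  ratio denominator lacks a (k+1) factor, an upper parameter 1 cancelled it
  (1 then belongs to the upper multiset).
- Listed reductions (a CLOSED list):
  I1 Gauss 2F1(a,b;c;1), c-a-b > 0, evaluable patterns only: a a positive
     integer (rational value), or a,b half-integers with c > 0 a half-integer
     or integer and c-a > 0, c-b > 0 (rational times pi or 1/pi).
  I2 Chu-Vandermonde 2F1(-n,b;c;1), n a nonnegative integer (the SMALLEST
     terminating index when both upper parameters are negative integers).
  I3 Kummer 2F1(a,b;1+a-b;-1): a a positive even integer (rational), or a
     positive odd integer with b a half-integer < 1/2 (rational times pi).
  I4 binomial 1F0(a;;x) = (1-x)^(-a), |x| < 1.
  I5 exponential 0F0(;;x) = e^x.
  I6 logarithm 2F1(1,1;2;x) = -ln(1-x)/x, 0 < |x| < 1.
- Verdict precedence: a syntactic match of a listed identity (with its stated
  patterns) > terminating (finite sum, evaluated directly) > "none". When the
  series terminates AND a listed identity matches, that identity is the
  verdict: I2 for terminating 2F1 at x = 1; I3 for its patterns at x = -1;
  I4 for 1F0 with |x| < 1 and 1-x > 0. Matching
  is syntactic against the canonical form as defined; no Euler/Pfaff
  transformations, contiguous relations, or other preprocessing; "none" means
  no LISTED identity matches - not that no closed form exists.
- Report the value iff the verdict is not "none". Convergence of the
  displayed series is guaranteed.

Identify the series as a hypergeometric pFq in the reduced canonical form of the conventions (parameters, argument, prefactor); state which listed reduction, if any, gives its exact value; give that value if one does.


This is -1/11 * 1F0(8/9; -; 7/9) in reduced canonical form. Verdict: binomial (I4) matches (the 1F0 binomial series: exponent -8/9, x = 7/9). Hence: (-1/11) * (2/9)^(-8/9).

Key step: x = (7/9) and the running product (C = -1/11, x = 7/9) telescopes to a rising factorial.
Ratio: r(k) = (7/9) * (k+8/9) / [(k+1)] ; factor over Q: parameters, x = (7/9), and C = -1/11.


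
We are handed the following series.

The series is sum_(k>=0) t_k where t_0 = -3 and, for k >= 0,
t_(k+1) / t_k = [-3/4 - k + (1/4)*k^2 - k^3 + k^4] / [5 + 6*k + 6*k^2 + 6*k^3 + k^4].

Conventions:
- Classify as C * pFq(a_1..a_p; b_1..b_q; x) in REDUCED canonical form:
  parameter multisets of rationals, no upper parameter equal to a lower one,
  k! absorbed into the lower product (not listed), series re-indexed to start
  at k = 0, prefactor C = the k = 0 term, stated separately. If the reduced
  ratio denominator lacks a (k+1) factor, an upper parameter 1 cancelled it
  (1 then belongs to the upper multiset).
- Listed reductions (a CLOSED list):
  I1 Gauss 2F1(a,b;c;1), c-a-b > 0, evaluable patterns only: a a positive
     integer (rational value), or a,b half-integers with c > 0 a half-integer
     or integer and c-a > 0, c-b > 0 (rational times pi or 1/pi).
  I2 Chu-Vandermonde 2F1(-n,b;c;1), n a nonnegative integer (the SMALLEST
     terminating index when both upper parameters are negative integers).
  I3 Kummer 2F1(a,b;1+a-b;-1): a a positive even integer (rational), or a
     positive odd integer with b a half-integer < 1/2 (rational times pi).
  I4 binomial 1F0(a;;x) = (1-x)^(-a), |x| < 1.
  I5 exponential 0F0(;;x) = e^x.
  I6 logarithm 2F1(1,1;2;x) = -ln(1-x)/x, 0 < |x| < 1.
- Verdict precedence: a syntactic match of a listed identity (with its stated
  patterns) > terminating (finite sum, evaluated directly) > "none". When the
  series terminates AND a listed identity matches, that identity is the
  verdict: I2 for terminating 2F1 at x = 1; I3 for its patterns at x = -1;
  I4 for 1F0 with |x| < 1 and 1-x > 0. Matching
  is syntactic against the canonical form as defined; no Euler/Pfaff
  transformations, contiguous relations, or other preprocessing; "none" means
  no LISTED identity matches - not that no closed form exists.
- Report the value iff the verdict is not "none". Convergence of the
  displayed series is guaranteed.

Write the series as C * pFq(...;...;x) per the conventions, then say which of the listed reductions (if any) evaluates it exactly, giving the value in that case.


The series (x = 1) is 2F1: upper {-3/2, 1/2}, lower {5}, prefactor -3. Verdict: Gauss (I1, half-integer pattern) fires (x = 1; upper {-3/2, 1/2} half-integers, c = 5 in the evaluable pattern). Hence: (-65536/8085) / pi.

Key observation: with t_0 = -3, cancel k^2 + 1 from the displayed ratio first; then prefactor -3.
Consecutive-term ratio: r(k) = 1 * (k-3/2) (k+1/2) / [(k+5) (k+1)] - rational; roots negated = parameters, x = 1, C = -3.


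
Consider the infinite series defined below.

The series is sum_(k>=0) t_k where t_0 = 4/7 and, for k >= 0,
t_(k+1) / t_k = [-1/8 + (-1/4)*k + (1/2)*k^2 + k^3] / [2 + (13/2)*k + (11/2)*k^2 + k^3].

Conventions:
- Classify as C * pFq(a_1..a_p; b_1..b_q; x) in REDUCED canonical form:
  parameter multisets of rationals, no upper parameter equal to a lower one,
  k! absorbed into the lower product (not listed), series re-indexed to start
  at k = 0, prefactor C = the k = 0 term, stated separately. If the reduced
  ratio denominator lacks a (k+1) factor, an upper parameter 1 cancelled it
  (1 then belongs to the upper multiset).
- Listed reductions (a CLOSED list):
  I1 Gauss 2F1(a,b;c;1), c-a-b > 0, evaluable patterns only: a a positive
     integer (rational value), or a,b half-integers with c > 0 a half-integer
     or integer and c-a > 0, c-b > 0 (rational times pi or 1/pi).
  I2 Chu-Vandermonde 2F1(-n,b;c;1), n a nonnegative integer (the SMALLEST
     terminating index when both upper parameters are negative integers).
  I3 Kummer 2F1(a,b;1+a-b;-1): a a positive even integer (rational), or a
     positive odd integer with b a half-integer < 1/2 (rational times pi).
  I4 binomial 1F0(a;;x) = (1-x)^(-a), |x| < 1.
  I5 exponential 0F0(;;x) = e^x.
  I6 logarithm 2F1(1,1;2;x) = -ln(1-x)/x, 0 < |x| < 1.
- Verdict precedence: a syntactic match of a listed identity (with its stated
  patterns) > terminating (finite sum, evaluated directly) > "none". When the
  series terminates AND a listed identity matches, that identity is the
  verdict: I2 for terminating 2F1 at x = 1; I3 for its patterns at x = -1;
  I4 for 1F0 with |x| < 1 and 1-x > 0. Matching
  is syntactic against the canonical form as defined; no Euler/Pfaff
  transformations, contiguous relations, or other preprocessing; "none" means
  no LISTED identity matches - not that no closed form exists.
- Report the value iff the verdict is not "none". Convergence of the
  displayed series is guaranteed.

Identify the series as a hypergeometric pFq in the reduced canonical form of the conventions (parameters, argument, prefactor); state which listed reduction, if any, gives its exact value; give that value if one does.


x = 1 here; the reduced form reads 2F1, upper {-1/2, 1/2}, lower {4}, C = 4/7. Verdict: Gauss's theorem I1 (half-integer case) applies (x = 1; upper {-1/2, 1/2} half-integers, c = 4 in the evaluable pattern). Sum: (2048/1225) / pi.

First insight: t_0 = 4/7 here, and roots of the ratio polynomials (C = 4/7, x = 1) are the negated parameters.
Term ratio: r(k) = 1 * (k-1/2) (k+1/2) / [(k+4) (k+1)] - poly over poly, x = 1 from leading terms; C = 4/7 at k = 0.


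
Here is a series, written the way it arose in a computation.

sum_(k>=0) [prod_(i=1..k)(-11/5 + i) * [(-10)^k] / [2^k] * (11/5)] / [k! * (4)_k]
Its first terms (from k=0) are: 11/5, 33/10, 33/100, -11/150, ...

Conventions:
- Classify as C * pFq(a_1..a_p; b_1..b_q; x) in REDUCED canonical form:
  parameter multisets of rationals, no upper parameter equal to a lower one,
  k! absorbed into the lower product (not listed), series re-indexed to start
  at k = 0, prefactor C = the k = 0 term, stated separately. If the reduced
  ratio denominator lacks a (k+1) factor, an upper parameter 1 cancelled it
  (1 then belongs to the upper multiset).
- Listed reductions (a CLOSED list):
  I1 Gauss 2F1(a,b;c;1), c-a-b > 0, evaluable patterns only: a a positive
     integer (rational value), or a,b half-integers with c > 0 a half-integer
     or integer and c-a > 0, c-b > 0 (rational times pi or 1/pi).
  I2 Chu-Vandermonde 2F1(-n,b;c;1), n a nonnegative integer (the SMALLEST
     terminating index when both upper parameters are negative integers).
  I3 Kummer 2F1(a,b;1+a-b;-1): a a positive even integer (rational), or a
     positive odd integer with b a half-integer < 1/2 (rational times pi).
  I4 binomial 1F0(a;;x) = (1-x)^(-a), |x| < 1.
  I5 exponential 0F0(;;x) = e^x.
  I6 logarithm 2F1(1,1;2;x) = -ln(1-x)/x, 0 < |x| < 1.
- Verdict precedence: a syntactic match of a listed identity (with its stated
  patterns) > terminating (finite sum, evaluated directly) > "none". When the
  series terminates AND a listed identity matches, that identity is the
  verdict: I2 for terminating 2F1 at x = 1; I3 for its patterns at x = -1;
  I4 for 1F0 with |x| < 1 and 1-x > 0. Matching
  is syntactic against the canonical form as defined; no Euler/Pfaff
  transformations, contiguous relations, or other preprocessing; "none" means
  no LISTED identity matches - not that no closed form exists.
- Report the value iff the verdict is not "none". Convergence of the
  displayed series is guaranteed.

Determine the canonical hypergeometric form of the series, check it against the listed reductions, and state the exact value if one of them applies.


Prefactor 11/5, argument -5: 1F1 with upper {-6/5} over lower {4}. Verdict: none. No listed pattern accepts 1F1(-6/5; 4; -5).

Key observation: t_0 = 11/5 here, and the two k-th powers (prefactor 11/5) combine into one argument.
Term ratio: r(k) = (-5) * (k-6/5) / [(k+4) (k+1)] - rational in k, leading ratio (-5); with t_0 = 11/5, classification follows.
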